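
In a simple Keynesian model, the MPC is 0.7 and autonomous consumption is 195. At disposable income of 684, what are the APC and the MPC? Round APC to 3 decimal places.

APC = 0.985; MPC = 0.7

MPC = 0.7 (the slope of the consumption function)
C = 195 + 0.7(684) = 673.8, so APC = 673.8/684 = 0.985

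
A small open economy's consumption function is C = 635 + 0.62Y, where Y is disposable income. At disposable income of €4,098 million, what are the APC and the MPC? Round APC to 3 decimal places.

MPC = 0.62 (the slope of the consumption function)
C = 635 + 0.62(4098) = 3175.76, so APC = 3175.76/4098 = 0.775

APC = 0.775; MPC = 0.62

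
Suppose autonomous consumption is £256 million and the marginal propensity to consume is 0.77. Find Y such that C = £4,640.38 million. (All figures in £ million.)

256 + 0.77Y = 4640.38
0.77Y = 4384.38, so Y = 4384.38/0.77 = 5694

Y = 5694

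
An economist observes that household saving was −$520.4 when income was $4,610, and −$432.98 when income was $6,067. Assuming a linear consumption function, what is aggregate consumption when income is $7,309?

C = 7667.46

MPS = ΔS/ΔY = (-432.98 − (-520.4))/(6067 − 4610) = 87.42/1457 = 0.06
MPC = 1 − MPS = 0.94
Autonomous saving = -520.4 − 0.06(4610) = -797, so a = 797
C = 797 + 0.94(7309) = 797 + 6870.46 = 7667.46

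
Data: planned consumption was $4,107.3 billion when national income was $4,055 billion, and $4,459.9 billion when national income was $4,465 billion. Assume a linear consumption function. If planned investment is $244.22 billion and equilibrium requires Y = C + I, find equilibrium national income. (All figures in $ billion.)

Y = 6173

MPC = (4459.9 − 4107.3)/(4465 − 4055) = 352.6/410 = 0.86
a = 4107.3 − 0.86(4055) = 620
Equilibrium: Y = 620 + 0.86Y + 244.22
0.14Y = 864.22, so Y = 864.22/0.14 = 6173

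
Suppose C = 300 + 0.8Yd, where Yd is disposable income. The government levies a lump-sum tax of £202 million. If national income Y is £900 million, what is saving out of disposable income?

S = -160.4

Yd = Y − T = 900 − 202 = 698
C = 300 + 0.8(698) = 300 + 558.4 = 858.4
S = Yd − C = 698 − 858.4 = -160.4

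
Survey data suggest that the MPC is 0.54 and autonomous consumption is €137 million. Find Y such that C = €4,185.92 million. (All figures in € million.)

Y = 7498

137 + 0.54Y = 4185.92
0.54Y = 4048.92, so Y = 4048.92/0.54 = 7498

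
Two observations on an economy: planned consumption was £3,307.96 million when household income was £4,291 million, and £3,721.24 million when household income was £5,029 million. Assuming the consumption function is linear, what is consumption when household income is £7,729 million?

C = 5233.24

MPC = (3721.24 − 3307.96)/(5029 − 4291) = 413.28/738 = 0.56
a = 3307.96 − 0.56(4291) = 3307.96 − 2402.96 = 905
C = 905 + 0.56(7729) = 905 + 4328.24 = 5233.24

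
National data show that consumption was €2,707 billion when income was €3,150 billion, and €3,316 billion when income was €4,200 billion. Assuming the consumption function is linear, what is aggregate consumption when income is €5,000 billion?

C = 3780

MPC = (3316 − 2707)/(4200 − 3150) = 609/1050 = 0.58
a = 2707 − 0.58(3150) = 2707 − 1827 = 880
C = 880 + 0.58(5000) = 880 + 2900 = 3780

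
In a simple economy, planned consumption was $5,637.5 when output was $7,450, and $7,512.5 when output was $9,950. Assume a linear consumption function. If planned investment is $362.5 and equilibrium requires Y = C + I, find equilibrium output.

MPC = (7512.5 − 5637.5)/(9950 − 7450) = 1875/2500 = 0.75
a = 5637.5 − 0.75(7450) = 50
Equilibrium: Y = 50 + 0.75Y + 362.5
0.25Y = 412.5, so Y = 412.5/0.25 = 1650

Y = 1650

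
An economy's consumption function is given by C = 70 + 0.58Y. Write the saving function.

S = -70 + 0.42Y

S = Y − C = Y − (70 + 0.58Y) = -70 + (1 − 0.58)Y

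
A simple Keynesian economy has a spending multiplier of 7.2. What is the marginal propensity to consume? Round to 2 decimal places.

k = 1/(1 − MPC), so 1 − MPC = 1/k = 1/7.2 = 0.1389
MPC = 1 − 0.1389 = 0.86

MPC = 0.86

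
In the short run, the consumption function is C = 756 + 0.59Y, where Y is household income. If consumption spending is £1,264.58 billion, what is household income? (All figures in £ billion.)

756 + 0.59Y = 1264.58
0.59Y = 508.58, so Y = 508.58/0.59 = 862

Y = 862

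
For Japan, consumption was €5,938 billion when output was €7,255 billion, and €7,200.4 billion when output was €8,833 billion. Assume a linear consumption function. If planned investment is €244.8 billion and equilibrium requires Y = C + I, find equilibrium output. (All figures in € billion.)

Y = 1894

MPC = (7200.4 − 5938)/(8833 − 7255) = 1262.4/1578 = 0.8
a = 5938 − 0.8(7255) = 134
Equilibrium: Y = 134 + 0.8Y + 244.8
0.2Y = 378.8, so Y = 378.8/0.2 = 1894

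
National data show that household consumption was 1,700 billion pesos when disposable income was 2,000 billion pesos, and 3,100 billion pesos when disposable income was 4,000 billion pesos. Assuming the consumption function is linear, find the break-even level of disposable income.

MPC = (3100 − 1700)/(4000 − 2000) = 1400/2000 = 0.7
a = 1700 − 0.7(2000) = 1700 − 1400 = 300
Break-even: Y = a/(1−MPC) = 300/0.3 = 1000

Y = 1000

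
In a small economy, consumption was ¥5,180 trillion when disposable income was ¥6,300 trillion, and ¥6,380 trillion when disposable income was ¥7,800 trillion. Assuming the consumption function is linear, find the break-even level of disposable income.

MPC = (6380 − 5180)/(7800 − 6300) = 1200/1500 = 0.8
a = 5180 − 0.8(6300) = 5180 − 5040 = 140
Break-even: Y = a/(1−MPC) = 140/0.2 = 700

Y = 700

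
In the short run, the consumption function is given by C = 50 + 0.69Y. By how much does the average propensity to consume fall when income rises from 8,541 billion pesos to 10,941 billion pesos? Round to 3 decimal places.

At Y = 8541: C = 50 + 0.69(8541) = 5943.29, APC = 5943.29/8541 = 0.6959
At Y = 10941: C = 7599.29, APC = 7599.29/10941 = 0.6946
Fall in APC = 0.6959 − 0.6946 = 0.0013 ≈ 0.001

ΔAPC = 0.001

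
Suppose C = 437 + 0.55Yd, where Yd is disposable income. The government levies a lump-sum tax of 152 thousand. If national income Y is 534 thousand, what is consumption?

C = 647.1

Yd = Y − T = 534 − 152 = 382
C = 437 + 0.55(382) = 437 + 210.1 = 647.1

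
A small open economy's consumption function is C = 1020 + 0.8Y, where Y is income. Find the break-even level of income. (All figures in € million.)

Y = 5100

At break-even, C = Y: 1020 + 0.8Y = Y
0.2Y = 1020, so Y = 1020/0.2 = 5100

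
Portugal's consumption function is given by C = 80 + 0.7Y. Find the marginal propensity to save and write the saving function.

MPS = 1 − MPC = 1 − 0.7 = 0.3
S = Y − C = -80 + 0.3Y

MPS = 0.3; S = -80 + 0.3Y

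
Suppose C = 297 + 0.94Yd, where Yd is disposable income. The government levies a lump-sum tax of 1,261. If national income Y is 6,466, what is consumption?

C = 5189.7

Yd = Y − T = 6466 − 1261 = 5205
C = 297 + 0.94(5205) = 297 + 4892.7 = 5189.7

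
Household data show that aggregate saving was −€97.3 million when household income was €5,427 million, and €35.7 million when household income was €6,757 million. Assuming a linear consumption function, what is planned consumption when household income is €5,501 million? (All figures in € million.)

C = 5590.9

MPS = ΔS/ΔY = (35.7 − (-97.3))/(6757 − 5427) = 133/1330 = 0.1
MPC = 1 − MPS = 0.9
Autonomous saving = -97.3 − 0.1(5427) = -640, so a = 640
C = 640 + 0.9(5501) = 640 + 4950.9 = 5590.9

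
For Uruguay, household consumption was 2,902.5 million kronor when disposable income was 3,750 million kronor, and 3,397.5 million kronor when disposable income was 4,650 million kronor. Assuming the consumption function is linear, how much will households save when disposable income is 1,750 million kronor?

S = -52.5

MPC = (3397.5 − 2902.5)/(4650 − 3750) = 495/900 = 0.55
a = 2902.5 − 0.55(3750) = 2902.5 − 2062.5 = 840
C = 840 + 0.55(1750) = 1802.5
S = 1750 − 1802.5 = -52.5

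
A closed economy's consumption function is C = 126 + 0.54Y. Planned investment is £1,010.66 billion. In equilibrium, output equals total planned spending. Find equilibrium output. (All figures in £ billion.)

Y = C + I = 126 + 0.54Y + 1010.66
Y − 0.54Y = 1136.66
0.46Y = 1136.66, so Y = 1136.66/0.46 = 2471

Y = 2471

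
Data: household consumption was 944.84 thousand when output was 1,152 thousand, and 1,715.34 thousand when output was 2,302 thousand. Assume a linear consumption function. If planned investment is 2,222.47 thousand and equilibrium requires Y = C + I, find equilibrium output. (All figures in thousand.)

MPC = (1715.34 − 944.84)/(2302 − 1152) = 770.5/1150 = 0.67
a = 944.84 − 0.67(1152) = 173
Equilibrium: Y = 173 + 0.67Y + 2222.47
0.33Y = 2395.47, so Y = 2395.47/0.33 = 7259

Y = 7259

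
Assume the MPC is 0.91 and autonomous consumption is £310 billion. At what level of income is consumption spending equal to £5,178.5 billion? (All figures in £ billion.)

310 + 0.91Y = 5178.5
0.91Y = 4868.5, so Y = 4868.5/0.91 = 5350

Y = 5350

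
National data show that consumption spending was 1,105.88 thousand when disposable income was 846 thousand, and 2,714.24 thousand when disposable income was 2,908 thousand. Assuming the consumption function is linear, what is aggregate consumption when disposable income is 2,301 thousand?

MPC = (2714.24 − 1105.88)/(2908 − 846) = 1608.36/2062 = 0.78
a = 1105.88 − 0.78(846) = 1105.88 − 659.88 = 446
C = 446 + 0.78(2301) = 446 + 1794.78 = 2240.78

C = 2240.78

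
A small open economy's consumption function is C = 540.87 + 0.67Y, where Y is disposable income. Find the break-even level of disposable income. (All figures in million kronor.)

Y = 1639

At break-even, C = Y: 540.87 + 0.67Y = Y
0.33Y = 540.87, so Y = 540.87/0.33 = 1639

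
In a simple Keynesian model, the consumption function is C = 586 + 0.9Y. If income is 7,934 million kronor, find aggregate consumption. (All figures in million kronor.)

C = 586 + 0.9(7934) = 586 + 7140.6 = 7726.6

C = 7726.6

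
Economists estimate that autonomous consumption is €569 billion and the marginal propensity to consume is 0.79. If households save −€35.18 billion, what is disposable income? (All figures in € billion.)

Y = 2542

S = Y − C = -569 + 0.21Y
-569 + 0.21Y = -35.18, so 0.21Y = 533.82 and Y = 2542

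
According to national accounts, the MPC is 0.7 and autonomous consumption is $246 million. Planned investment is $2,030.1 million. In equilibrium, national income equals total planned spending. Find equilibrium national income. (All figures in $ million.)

Y = C + I = 246 + 0.7Y + 2030.1
Y − 0.7Y = 2276.1
0.3Y = 2276.1, so Y = 2276.1/0.3 = 7587

Y = 7587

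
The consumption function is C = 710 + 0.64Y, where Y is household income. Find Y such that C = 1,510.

Y = 1250

710 + 0.64Y = 1510
0.64Y = 800, so Y = 800/0.64 = 1250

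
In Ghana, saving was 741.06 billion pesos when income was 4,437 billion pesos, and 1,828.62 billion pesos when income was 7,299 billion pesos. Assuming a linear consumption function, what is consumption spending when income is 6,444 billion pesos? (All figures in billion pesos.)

C = 4940.28

MPS = ΔS/ΔY = (1828.62 − 741.06)/(7299 − 4437) = 1087.56/2862 = 0.38
MPC = 1 − MPS = 0.62
Autonomous saving = 741.06 − 0.38(4437) = -945, so a = 945
C = 945 + 0.62(6444) = 945 + 3995.28 = 4940.28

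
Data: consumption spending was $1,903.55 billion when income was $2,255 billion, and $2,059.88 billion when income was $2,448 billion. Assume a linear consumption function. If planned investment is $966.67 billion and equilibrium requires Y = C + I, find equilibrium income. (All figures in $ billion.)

Y = 5493

MPC = (2059.88 − 1903.55)/(2448 − 2255) = 156.33/193 = 0.81
a = 1903.55 − 0.81(2255) = 77
Equilibrium: Y = 77 + 0.81Y + 966.67
0.19Y = 1043.67, so Y = 1043.67/0.19 = 5493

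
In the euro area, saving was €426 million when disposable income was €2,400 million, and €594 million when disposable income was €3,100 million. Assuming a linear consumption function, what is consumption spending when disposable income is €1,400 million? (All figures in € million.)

C = 1214

MPS = ΔS/ΔY = (594 − 426)/(3100 − 2400) = 168/700 = 0.24
MPC = 1 − MPS = 0.76
Autonomous saving = 426 − 0.24(2400) = -150, so a = 150
C = 150 + 0.76(1400) = 150 + 1064 = 1214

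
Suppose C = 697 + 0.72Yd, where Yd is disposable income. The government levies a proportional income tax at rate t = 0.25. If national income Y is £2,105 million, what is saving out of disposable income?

Yd = (1 − 0.25)(2105) = 0.75(2105) = 1578.75
C = 697 + 0.72(1578.75) = 697 + 1136.7 = 1833.7
S = Yd − C = 1578.75 − 1833.7 = -254.95

S = -254.95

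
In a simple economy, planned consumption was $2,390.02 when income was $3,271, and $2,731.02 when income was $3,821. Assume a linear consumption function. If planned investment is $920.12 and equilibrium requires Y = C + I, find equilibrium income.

MPC = (2731.02 − 2390.02)/(3821 − 3271) = 341/550 = 0.62
a = 2390.02 − 0.62(3271) = 362
Equilibrium: Y = 362 + 0.62Y + 920.12
0.38Y = 1282.12, so Y = 1282.12/0.38 = 3374

Y = 3374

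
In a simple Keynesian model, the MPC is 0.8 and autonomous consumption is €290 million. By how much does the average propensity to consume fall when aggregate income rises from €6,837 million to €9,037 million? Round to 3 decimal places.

At Y = 6837: C = 290 + 0.8(6837) = 5759.6, APC = 5759.6/6837 = 0.8424
At Y = 9037: C = 7519.6, APC = 7519.6/9037 = 0.8321
Fall in APC = 0.8424 − 0.8321 = 0.0103 ≈ 0.010

ΔAPC = 0.010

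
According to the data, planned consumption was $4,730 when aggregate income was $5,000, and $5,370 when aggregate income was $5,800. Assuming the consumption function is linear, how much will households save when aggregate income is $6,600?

MPC = (5370 − 4730)/(5800 − 5000) = 640/800 = 0.8
a = 4730 − 0.8(5000) = 4730 − 4000 = 730
C = 730 + 0.8(6600) = 6010
S = 6600 − 6010 = 590

S = 590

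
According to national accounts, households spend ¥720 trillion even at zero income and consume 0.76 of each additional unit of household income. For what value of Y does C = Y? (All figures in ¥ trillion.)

Y = 3000

At break-even, C = Y: 720 + 0.76Y = Y
0.24Y = 720, so Y = 720/0.24 = 3000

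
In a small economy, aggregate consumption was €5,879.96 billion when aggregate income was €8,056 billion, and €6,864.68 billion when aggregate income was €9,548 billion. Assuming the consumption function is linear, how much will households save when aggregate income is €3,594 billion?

S = 658.96

MPC = (6864.68 − 5879.96)/(9548 − 8056) = 984.72/1492 = 0.66
a = 5879.96 − 0.66(8056) = 5879.96 − 5316.96 = 563
C = 563 + 0.66(3594) = 2935.04
S = 3594 − 2935.04 = 658.96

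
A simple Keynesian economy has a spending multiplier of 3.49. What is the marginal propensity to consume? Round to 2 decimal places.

k = 1/(1 − MPC), so 1 − MPC = 1/k = 1/3.49 = 0.2865
MPC = 1 − 0.2865 = 0.71

MPC = 0.71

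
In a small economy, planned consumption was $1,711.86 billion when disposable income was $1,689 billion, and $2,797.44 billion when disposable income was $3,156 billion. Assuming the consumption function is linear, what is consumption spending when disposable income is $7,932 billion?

MPC = (2797.44 − 1711.86)/(3156 − 1689) = 1085.58/1467 = 0.74
a = 1711.86 − 0.74(1689) = 1711.86 − 1249.86 = 462
C = 462 + 0.74(7932) = 462 + 5869.68 = 6331.68

C = 6331.68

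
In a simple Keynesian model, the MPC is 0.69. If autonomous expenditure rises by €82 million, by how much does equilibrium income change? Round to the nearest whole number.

ΔY ≈ 265

The multiplier is 1/(1 − MPC) = 1/0.31.
ΔY = 82/0.31 = 264.52 ≈ 265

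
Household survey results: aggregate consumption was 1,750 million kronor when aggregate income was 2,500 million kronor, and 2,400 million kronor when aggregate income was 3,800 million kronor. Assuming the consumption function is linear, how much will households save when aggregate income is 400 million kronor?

MPC = (2400 − 1750)/(3800 − 2500) = 650/1300 = 0.5
a = 1750 − 0.5(2500) = 1750 − 1250 = 500
C = 500 + 0.5(400) = 700
S = 400 − 700 = -300

S = -300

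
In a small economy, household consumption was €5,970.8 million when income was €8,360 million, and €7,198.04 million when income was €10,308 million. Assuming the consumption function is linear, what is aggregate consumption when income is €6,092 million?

MPC = (7198.04 − 5970.8)/(10308 − 8360) = 1227.24/1948 = 0.63
a = 5970.8 − 0.63(8360) = 5970.8 − 5266.8 = 704
C = 704 + 0.63(6092) = 704 + 3837.96 = 4541.96

C = 4541.96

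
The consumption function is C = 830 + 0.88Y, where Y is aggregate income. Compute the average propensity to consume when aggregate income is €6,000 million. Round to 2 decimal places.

C = 830 + 0.88(6000) = 6110
APC = C/Y = 6110/6000 = 1.02

APC = 1.02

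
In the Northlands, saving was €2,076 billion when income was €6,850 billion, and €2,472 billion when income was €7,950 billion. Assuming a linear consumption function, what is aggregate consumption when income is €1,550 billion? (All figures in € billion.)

MPS = ΔS/ΔY = (2472 − 2076)/(7950 − 6850) = 396/1100 = 0.36
MPC = 1 − MPS = 0.64
Autonomous saving = 2076 − 0.36(6850) = -390, so a = 390
C = 390 + 0.64(1550) = 390 + 992 = 1382

C = 1382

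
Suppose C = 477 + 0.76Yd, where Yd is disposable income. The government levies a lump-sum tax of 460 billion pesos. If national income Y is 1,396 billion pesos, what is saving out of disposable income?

S = -252.36

Yd = Y − T = 1396 − 460 = 936
C = 477 + 0.76(936) = 477 + 711.36 = 1188.36
S = Yd − C = 936 − 1188.36 = -252.36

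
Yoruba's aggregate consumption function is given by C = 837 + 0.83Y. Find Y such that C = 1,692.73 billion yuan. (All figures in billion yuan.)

Y = 1031

837 + 0.83Y = 1692.73
0.83Y = 855.73, so Y = 855.73/0.83 = 1031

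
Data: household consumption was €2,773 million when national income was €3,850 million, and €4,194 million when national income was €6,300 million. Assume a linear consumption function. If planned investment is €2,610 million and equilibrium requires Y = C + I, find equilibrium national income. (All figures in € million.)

Y = 7500

MPC = (4194 − 2773)/(6300 − 3850) = 1421/2450 = 0.58
a = 2773 − 0.58(3850) = 540
Equilibrium: Y = 540 + 0.58Y + 2610
0.42Y = 3150, so Y = 3150/0.42 = 7500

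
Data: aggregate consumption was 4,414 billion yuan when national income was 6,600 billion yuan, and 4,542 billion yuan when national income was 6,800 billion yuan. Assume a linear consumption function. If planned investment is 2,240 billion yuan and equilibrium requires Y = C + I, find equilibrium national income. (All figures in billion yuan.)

MPC = (4542 − 4414)/(6800 − 6600) = 128/200 = 0.64
a = 4414 − 0.64(6600) = 190
Equilibrium: Y = 190 + 0.64Y + 2240
0.36Y = 2430, so Y = 2430/0.36 = 6750

Y = 6750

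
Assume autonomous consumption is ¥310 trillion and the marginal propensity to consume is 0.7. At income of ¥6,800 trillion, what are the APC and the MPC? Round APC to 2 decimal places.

APC = 0.75; MPC = 0.7

MPC = 0.7 (the slope of the consumption function)
C = 310 + 0.7(6800) = 5070, so APC = 5070/6800 = 0.75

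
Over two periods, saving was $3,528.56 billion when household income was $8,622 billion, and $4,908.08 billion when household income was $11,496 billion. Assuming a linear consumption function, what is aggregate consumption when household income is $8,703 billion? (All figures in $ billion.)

C = 5135.56

MPS = ΔS/ΔY = (4908.08 − 3528.56)/(11496 − 8622) = 1379.52/2874 = 0.48
MPC = 1 − MPS = 0.52
Autonomous saving = 3528.56 − 0.48(8622) = -610, so a = 610
C = 610 + 0.52(8703) = 610 + 4525.56 = 5135.56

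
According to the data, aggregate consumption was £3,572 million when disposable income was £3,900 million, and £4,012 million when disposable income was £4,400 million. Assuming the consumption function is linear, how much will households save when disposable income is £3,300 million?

MPC = (4012 − 3572)/(4400 − 3900) = 440/500 = 0.88
a = 3572 − 0.88(3900) = 3572 − 3432 = 140
C = 140 + 0.88(3300) = 3044
S = 3300 − 3044 = 256

S = 256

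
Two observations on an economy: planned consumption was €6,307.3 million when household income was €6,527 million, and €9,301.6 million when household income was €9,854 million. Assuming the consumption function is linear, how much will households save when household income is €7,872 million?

S = 354.2

MPC = (9301.6 − 6307.3)/(9854 − 6527) = 2994.3/3327 = 0.9
a = 6307.3 − 0.9(6527) = 6307.3 − 5874.3 = 433
C = 433 + 0.9(7872) = 7517.8
S = 7872 − 7517.8 = 354.2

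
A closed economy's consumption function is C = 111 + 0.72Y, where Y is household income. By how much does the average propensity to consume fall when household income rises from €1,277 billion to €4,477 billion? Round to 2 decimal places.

At Y = 1277: C = 111 + 0.72(1277) = 1030.44, APC = 1030.44/1277 = 0.807
At Y = 4477: C = 3334.44, APC = 3334.44/4477 = 0.745
Fall in APC = 0.807 − 0.745 = 0.062 ≈ 0.06

ΔAPC = 0.06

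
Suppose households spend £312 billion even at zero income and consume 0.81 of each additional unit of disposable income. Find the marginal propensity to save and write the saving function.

MPS = 0.19; S = -312 + 0.19Y

MPS = 1 − MPC = 1 − 0.81 = 0.19
S = Y − C = -312 + 0.19Y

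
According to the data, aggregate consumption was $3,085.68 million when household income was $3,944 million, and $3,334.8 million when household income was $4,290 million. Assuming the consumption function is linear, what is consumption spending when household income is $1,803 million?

MPC = (3334.8 − 3085.68)/(4290 − 3944) = 249.12/346 = 0.72
a = 3085.68 − 0.72(3944) = 3085.68 − 2839.68 = 246
C = 246 + 0.72(1803) = 246 + 1298.16 = 1544.16

C = 1544.16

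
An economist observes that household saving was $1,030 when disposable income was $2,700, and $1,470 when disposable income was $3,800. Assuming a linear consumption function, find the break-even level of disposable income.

MPS = ΔS/ΔY = (1470 − 1030)/(3800 − 2700) = 440/1100 = 0.4
MPC = 1 − MPS = 0.6
From S(2700) = 1030: −a + 0.4(2700) = 1030, so a = 1080 − 1030 = 50
Break-even (S = 0): Y = a/MPS = 50/0.4 = 125

Y = 125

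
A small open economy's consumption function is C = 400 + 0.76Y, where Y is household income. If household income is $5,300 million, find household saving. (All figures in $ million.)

C = 400 + 0.76(5300) = 400 + 4028 = 4428
S = Y − C = 5300 − 4428 = 872

S = 872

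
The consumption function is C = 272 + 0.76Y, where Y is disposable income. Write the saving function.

S = Y − C = Y − (272 + 0.76Y) = -272 + (1 − 0.76)Y

S = -272 + 0.24Y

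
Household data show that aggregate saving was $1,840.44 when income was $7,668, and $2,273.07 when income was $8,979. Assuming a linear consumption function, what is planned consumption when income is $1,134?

MPS = ΔS/ΔY = (2273.07 − 1840.44)/(8979 − 7668) = 432.63/1311 = 0.33
MPC = 1 − MPS = 0.67
Autonomous saving = 1840.44 − 0.33(7668) = -690, so a = 690
C = 690 + 0.67(1134) = 690 + 759.78 = 1449.78

C = 1449.78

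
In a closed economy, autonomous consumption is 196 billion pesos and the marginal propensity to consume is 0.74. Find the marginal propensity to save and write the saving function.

MPS = 1 − MPC = 1 − 0.74 = 0.26
S = Y − C = -196 + 0.26Y

MPS = 0.26; S = -196 + 0.26Y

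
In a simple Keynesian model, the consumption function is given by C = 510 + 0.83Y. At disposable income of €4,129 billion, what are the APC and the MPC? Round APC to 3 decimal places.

MPC = 0.83 (the slope of the consumption function)
C = 510 + 0.83(4129) = 3937.07, so APC = 3937.07/4129 = 0.954

APC = 0.954; MPC = 0.83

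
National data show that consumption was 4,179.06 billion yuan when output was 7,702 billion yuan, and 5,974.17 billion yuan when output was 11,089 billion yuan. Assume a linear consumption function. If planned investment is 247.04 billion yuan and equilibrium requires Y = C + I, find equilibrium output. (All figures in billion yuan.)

MPC = (5974.17 − 4179.06)/(11089 − 7702) = 1795.11/3387 = 0.53
a = 4179.06 − 0.53(7702) = 97
Equilibrium: Y = 97 + 0.53Y + 247.04
0.47Y = 344.04, so Y = 344.04/0.47 = 732

Y = 732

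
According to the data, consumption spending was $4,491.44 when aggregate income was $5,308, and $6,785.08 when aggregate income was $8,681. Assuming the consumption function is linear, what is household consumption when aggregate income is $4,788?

MPC = (6785.08 − 4491.44)/(8681 − 5308) = 2293.64/3373 = 0.68
a = 4491.44 − 0.68(5308) = 4491.44 − 3609.44 = 882
C = 882 + 0.68(4788) = 882 + 3255.84 = 4137.84

C = 4137.84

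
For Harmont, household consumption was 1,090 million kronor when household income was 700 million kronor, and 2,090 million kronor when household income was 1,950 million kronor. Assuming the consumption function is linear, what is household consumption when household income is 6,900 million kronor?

MPC = (2090 − 1090)/(1950 − 700) = 1000/1250 = 0.8
a = 1090 − 0.8(700) = 1090 − 560 = 530
C = 530 + 0.8(6900) = 530 + 5520 = 6050

C = 6050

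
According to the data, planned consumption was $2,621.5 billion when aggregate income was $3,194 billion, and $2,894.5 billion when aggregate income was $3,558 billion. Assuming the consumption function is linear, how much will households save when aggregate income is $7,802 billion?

MPC = (2894.5 − 2621.5)/(3558 − 3194) = 273/364 = 0.75
a = 2621.5 − 0.75(3194) = 2621.5 − 2395.5 = 226
C = 226 + 0.75(7802) = 6077.5
S = 7802 − 6077.5 = 1724.5

S = 1724.5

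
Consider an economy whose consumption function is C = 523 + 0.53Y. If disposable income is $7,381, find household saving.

C = 523 + 0.53(7381) = 523 + 3911.93 = 4434.93
S = Y − C = 7381 − 4434.93 = 2946.07

S = 2946.07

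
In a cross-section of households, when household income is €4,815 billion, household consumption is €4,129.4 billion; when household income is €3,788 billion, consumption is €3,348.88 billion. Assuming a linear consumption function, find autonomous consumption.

a = 470

MPC = ΔC/ΔY = (4129.4 − 3348.88)/(4815 − 3788) = 780.52/1027 = 0.76
a = C − MPC·Y = 3348.88 − 0.76(3788) = 3348.88 − 2878.88 = 470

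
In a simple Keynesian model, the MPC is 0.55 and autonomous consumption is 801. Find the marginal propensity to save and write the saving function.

MPS = 1 − MPC = 1 − 0.55 = 0.45
S = Y − C = -801 + 0.45Y

MPS = 0.45; S = -801 + 0.45Y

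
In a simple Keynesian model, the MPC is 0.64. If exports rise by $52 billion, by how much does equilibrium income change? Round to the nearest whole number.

ΔY ≈ 144

The multiplier is 1/(1 − MPC) = 1/0.36.
ΔY = 52/0.36 = 144.44 ≈ 144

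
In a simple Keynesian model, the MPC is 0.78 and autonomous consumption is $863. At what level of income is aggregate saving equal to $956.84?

S = Y − C = -863 + 0.22Y
-863 + 0.22Y = 956.84, so 0.22Y = 1819.84 and Y = 8272

Y = 8272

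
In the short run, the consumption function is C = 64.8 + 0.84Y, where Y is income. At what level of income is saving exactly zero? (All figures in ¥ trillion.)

At break-even, C = Y: 64.8 + 0.84Y = Y
0.16Y = 64.8, so Y = 64.8/0.16 = 405

Y = 405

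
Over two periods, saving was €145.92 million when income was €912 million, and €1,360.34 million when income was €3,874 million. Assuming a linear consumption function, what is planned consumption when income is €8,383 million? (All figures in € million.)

C = 5173.97

MPS = ΔS/ΔY = (1360.34 − 145.92)/(3874 − 912) = 1214.42/2962 = 0.41
MPC = 1 − MPS = 0.59
Autonomous saving = 145.92 − 0.41(912) = -228, so a = 228
C = 228 + 0.59(8383) = 228 + 4945.97 = 5173.97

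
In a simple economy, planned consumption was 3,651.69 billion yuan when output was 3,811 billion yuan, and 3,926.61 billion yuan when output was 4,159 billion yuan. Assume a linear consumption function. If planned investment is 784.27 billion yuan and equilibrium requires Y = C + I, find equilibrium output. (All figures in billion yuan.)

MPC = (3926.61 − 3651.69)/(4159 − 3811) = 274.92/348 = 0.79
a = 3651.69 − 0.79(3811) = 641
Equilibrium: Y = 641 + 0.79Y + 784.27
0.21Y = 1425.27, so Y = 1425.27/0.21 = 6787

Y = 6787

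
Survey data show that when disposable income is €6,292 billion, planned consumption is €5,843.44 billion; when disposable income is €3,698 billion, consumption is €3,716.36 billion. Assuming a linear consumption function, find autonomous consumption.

a = 684

MPC = ΔC/ΔY = (5843.44 − 3716.36)/(6292 − 3698) = 2127.08/2594 = 0.82
a = C − MPC·Y = 3716.36 − 0.82(3698) = 3716.36 − 3032.36 = 684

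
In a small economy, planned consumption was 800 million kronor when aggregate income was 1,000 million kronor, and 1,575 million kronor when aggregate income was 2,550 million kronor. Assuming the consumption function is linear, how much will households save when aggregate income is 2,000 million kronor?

S = 700

MPC = (1575 − 800)/(2550 − 1000) = 775/1550 = 0.5
a = 800 − 0.5(1000) = 800 − 500 = 300
C = 300 + 0.5(2000) = 1300
S = 2000 − 1300 = 700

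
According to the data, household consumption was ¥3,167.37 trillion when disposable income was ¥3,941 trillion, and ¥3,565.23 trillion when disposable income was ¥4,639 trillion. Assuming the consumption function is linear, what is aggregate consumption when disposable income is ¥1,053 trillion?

MPC = (3565.23 − 3167.37)/(4639 − 3941) = 397.86/698 = 0.57
a = 3167.37 − 0.57(3941) = 3167.37 − 2246.37 = 921
C = 921 + 0.57(1053) = 921 + 600.21 = 1521.21

C = 1521.21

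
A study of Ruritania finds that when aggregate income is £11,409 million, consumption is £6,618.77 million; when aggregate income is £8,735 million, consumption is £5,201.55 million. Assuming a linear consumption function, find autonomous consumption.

MPC = ΔC/ΔY = (6618.77 − 5201.55)/(11409 − 8735) = 1417.22/2674 = 0.53
a = C − MPC·Y = 5201.55 − 0.53(8735) = 5201.55 − 4629.55 = 572

a = 572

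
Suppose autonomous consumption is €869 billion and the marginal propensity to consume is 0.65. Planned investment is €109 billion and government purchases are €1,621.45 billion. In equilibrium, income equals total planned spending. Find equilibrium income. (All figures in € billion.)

Y = C + I + G = 869 + 0.65Y + 109 + 1621.45
Y − 0.65Y = 2599.45
0.35Y = 2599.45, so Y = 2599.45/0.35 = 7427

Y = 7427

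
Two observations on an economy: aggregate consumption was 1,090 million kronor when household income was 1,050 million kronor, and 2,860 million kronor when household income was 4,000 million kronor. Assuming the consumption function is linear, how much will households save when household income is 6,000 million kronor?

MPC = (2860 − 1090)/(4000 − 1050) = 1770/2950 = 0.6
a = 1090 − 0.6(1050) = 1090 − 630 = 460
C = 460 + 0.6(6000) = 4060
S = 6000 − 4060 = 1940

S = 1940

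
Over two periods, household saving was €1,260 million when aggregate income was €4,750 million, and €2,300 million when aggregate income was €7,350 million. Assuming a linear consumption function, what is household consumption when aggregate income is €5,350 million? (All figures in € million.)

MPS = ΔS/ΔY = (2300 − 1260)/(7350 − 4750) = 1040/2600 = 0.4
MPC = 1 − MPS = 0.6
Autonomous saving = 1260 − 0.4(4750) = -640, so a = 640
C = 640 + 0.6(5350) = 640 + 3210 = 3850

C = 3850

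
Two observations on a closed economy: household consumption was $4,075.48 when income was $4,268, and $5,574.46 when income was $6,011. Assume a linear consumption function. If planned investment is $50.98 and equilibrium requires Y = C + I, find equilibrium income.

MPC = (5574.46 − 4075.48)/(6011 − 4268) = 1498.98/1743 = 0.86
a = 4075.48 − 0.86(4268) = 405
Equilibrium: Y = 405 + 0.86Y + 50.98
0.14Y = 455.98, so Y = 455.98/0.14 = 3257

Y = 3257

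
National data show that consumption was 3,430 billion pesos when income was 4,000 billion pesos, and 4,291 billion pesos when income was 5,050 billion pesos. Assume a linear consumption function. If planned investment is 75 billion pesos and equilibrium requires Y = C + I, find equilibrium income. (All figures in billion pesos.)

Y = 1250

MPC = (4291 − 3430)/(5050 − 4000) = 861/1050 = 0.82
a = 3430 − 0.82(4000) = 150
Equilibrium: Y = 150 + 0.82Y + 75
0.18Y = 225, so Y = 225/0.18 = 1250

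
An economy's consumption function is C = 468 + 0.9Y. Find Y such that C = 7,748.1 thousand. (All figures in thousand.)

468 + 0.9Y = 7748.1
0.9Y = 7280.1, so Y = 7280.1/0.9 = 8089

Y = 8089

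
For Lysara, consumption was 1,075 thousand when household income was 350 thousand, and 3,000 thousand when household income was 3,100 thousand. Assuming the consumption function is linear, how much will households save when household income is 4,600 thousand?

MPC = (3000 − 1075)/(3100 − 350) = 1925/2750 = 0.7
a = 1075 − 0.7(350) = 1075 − 245 = 830
C = 830 + 0.7(4600) = 4050
S = 4600 − 4050 = 550

S = 550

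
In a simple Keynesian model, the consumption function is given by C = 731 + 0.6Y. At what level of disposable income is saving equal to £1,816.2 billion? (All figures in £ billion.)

S = Y − C = -731 + 0.4Y
-731 + 0.4Y = 1816.2, so 0.4Y = 2547.2 and Y = 6368

Y = 6368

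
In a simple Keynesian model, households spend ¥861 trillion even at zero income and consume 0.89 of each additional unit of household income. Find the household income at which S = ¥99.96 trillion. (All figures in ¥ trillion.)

Y = 8736

S = Y − C = -861 + 0.11Y
-861 + 0.11Y = 99.96, so 0.11Y = 960.96 and Y = 8736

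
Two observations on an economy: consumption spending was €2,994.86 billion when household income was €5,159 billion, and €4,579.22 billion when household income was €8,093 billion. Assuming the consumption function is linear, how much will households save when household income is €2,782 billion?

S = 1070.72

MPC = (4579.22 − 2994.86)/(8093 − 5159) = 1584.36/2934 = 0.54
a = 2994.86 − 0.54(5159) = 2994.86 − 2785.86 = 209
C = 209 + 0.54(2782) = 1711.28
S = 2782 − 1711.28 = 1070.72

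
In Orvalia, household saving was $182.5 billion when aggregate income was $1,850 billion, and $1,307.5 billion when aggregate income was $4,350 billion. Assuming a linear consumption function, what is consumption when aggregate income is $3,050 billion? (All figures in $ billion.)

MPS = ΔS/ΔY = (1307.5 − 182.5)/(4350 − 1850) = 1125/2500 = 0.45
MPC = 1 − MPS = 0.55
Autonomous saving = 182.5 − 0.45(1850) = -650, so a = 650
C = 650 + 0.55(3050) = 650 + 1677.5 = 2327.5

C = 2327.5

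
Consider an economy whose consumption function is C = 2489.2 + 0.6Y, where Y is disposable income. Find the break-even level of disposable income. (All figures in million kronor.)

At break-even, C = Y: 2489.2 + 0.6Y = Y
0.4Y = 2489.2, so Y = 2489.2/0.4 = 6223

Y = 6223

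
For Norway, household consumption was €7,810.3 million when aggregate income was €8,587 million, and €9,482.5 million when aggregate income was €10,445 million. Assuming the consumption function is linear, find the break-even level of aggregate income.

Y = 820

MPC = (9482.5 − 7810.3)/(10445 − 8587) = 1672.2/1858 = 0.9
a = 7810.3 − 0.9(8587) = 7810.3 − 7728.3 = 82
Break-even: Y = a/(1−MPC) = 82/0.1 = 820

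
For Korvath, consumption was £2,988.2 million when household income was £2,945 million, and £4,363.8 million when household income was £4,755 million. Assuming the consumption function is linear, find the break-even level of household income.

Y = 3125

MPC = (4363.8 − 2988.2)/(4755 − 2945) = 1375.6/1810 = 0.76
a = 2988.2 − 0.76(2945) = 2988.2 − 2238.2 = 750
Break-even: Y = a/(1−MPC) = 750/0.24 = 3125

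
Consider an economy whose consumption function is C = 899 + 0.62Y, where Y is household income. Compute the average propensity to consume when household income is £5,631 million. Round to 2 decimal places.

APC = 0.78

C = 899 + 0.62(5631) = 4390.22
APC = C/Y = 4390.22/5631 = 0.78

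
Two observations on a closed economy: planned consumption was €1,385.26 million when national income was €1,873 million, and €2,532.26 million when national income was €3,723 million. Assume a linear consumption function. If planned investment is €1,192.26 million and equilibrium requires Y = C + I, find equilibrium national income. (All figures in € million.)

MPC = (2532.26 − 1385.26)/(3723 − 1873) = 1147/1850 = 0.62
a = 1385.26 − 0.62(1873) = 224
Equilibrium: Y = 224 + 0.62Y + 1192.26
0.38Y = 1416.26, so Y = 1416.26/0.38 = 3727

Y = 3727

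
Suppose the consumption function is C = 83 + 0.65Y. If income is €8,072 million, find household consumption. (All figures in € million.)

C = 5329.8

C = 83 + 0.65(8072) = 83 + 5246.8 = 5329.8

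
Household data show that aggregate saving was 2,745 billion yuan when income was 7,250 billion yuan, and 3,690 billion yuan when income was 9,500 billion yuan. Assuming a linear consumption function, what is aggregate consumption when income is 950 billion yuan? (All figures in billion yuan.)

C = 851

MPS = ΔS/ΔY = (3690 − 2745)/(9500 − 7250) = 945/2250 = 0.42
MPC = 1 − MPS = 0.58
Autonomous saving = 2745 − 0.42(7250) = -300, so a = 300
C = 300 + 0.58(950) = 300 + 551 = 851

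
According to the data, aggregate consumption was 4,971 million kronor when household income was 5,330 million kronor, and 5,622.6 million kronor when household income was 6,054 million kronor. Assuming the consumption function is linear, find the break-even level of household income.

MPC = (5622.6 − 4971)/(6054 − 5330) = 651.6/724 = 0.9
a = 4971 − 0.9(5330) = 4971 − 4797 = 174
Break-even: Y = a/(1−MPC) = 174/0.1 = 1740

Y = 1740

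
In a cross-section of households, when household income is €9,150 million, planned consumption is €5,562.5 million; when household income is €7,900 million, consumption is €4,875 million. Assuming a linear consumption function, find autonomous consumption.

MPC = ΔC/ΔY = (5562.5 − 4875)/(9150 − 7900) = 687.5/1250 = 0.55
a = C − MPC·Y = 4875 − 0.55(7900) = 4875 − 4345 = 530

a = 530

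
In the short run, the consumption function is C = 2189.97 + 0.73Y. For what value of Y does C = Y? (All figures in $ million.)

Y = 8111

At break-even, C = Y: 2189.97 + 0.73Y = Y
0.27Y = 2189.97, so Y = 2189.97/0.27 = 8111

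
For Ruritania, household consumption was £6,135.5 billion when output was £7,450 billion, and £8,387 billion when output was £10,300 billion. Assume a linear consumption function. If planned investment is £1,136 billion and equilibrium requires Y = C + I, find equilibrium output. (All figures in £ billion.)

Y = 6600

MPC = (8387 − 6135.5)/(10300 − 7450) = 2251.5/2850 = 0.79
a = 6135.5 − 0.79(7450) = 250
Equilibrium: Y = 250 + 0.79Y + 1136
0.21Y = 1386, so Y = 1386/0.21 = 6600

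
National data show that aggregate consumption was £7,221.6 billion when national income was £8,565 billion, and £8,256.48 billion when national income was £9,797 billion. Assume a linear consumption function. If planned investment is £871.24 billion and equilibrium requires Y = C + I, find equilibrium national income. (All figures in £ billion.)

Y = 5614

MPC = (8256.48 − 7221.6)/(9797 − 8565) = 1034.88/1232 = 0.84
a = 7221.6 − 0.84(8565) = 27
Equilibrium: Y = 27 + 0.84Y + 871.24
0.16Y = 898.24, so Y = 898.24/0.16 = 5614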